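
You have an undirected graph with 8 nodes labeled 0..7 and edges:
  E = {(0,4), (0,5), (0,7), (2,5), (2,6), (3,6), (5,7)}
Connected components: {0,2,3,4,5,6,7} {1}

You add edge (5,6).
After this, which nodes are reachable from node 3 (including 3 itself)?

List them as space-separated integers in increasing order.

Answer: 0 2 3 4 5 6 7

Derivation:
Before: nodes reachable from 3: {0,2,3,4,5,6,7}
Adding (5,6): both endpoints already in same component. Reachability from 3 unchanged.
After: nodes reachable from 3: {0,2,3,4,5,6,7}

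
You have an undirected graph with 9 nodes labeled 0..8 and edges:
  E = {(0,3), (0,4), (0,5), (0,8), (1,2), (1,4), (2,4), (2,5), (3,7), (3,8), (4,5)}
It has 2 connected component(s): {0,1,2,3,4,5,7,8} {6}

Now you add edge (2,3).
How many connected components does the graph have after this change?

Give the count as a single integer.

Answer: 2

Derivation:
Initial component count: 2
Add (2,3): endpoints already in same component. Count unchanged: 2.
New component count: 2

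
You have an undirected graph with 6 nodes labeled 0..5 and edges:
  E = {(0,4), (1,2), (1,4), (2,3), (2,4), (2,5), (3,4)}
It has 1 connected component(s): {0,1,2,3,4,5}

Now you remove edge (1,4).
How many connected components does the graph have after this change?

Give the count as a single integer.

Answer: 1

Derivation:
Initial component count: 1
Remove (1,4): not a bridge. Count unchanged: 1.
  After removal, components: {0,1,2,3,4,5}
New component count: 1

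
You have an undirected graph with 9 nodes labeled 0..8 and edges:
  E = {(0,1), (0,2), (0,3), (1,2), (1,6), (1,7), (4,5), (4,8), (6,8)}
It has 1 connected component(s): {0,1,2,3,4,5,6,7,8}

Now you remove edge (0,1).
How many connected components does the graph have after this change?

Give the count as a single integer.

Answer: 1

Derivation:
Initial component count: 1
Remove (0,1): not a bridge. Count unchanged: 1.
  After removal, components: {0,1,2,3,4,5,6,7,8}
New component count: 1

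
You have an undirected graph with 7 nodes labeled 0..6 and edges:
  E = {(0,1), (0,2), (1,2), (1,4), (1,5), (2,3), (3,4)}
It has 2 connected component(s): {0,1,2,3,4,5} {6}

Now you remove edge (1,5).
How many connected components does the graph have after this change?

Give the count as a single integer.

Initial component count: 2
Remove (1,5): it was a bridge. Count increases: 2 -> 3.
  After removal, components: {0,1,2,3,4} {5} {6}
New component count: 3

Answer: 3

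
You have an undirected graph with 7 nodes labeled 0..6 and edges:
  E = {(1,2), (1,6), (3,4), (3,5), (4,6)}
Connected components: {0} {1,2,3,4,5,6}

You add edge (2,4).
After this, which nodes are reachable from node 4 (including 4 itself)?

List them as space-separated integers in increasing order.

Answer: 1 2 3 4 5 6

Derivation:
Before: nodes reachable from 4: {1,2,3,4,5,6}
Adding (2,4): both endpoints already in same component. Reachability from 4 unchanged.
After: nodes reachable from 4: {1,2,3,4,5,6}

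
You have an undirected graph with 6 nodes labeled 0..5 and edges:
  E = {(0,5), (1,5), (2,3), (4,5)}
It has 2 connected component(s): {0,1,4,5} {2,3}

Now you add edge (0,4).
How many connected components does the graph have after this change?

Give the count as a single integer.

Answer: 2

Derivation:
Initial component count: 2
Add (0,4): endpoints already in same component. Count unchanged: 2.
New component count: 2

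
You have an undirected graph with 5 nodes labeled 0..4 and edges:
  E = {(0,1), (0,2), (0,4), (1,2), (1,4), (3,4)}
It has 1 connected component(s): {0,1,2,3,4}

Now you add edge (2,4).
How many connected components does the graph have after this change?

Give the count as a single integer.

Answer: 1

Derivation:
Initial component count: 1
Add (2,4): endpoints already in same component. Count unchanged: 1.
New component count: 1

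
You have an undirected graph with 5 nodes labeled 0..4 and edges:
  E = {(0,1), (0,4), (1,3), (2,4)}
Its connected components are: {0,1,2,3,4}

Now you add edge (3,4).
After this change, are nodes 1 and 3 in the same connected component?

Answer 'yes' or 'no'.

Answer: yes

Derivation:
Initial components: {0,1,2,3,4}
Adding edge (3,4): both already in same component {0,1,2,3,4}. No change.
New components: {0,1,2,3,4}
Are 1 and 3 in the same component? yes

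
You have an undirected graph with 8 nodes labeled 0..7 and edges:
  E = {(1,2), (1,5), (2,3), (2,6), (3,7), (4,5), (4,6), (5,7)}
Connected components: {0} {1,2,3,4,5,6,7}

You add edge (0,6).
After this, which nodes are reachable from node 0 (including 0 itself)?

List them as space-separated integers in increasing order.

Before: nodes reachable from 0: {0}
Adding (0,6): merges 0's component with another. Reachability grows.
After: nodes reachable from 0: {0,1,2,3,4,5,6,7}

Answer: 0 1 2 3 4 5 6 7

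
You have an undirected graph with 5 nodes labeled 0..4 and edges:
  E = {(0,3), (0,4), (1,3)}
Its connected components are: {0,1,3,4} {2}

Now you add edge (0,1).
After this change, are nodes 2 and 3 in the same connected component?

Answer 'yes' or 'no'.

Initial components: {0,1,3,4} {2}
Adding edge (0,1): both already in same component {0,1,3,4}. No change.
New components: {0,1,3,4} {2}
Are 2 and 3 in the same component? no

Answer: no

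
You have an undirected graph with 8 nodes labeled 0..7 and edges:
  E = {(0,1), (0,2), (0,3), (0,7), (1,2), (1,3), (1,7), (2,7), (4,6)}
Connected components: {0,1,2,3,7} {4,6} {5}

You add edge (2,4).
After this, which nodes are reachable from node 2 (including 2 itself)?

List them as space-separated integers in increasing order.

Answer: 0 1 2 3 4 6 7

Derivation:
Before: nodes reachable from 2: {0,1,2,3,7}
Adding (2,4): merges 2's component with another. Reachability grows.
After: nodes reachable from 2: {0,1,2,3,4,6,7}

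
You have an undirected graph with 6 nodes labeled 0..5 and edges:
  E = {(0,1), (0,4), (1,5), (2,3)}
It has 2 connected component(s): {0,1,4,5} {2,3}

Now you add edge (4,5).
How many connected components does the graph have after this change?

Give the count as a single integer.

Answer: 2

Derivation:
Initial component count: 2
Add (4,5): endpoints already in same component. Count unchanged: 2.
New component count: 2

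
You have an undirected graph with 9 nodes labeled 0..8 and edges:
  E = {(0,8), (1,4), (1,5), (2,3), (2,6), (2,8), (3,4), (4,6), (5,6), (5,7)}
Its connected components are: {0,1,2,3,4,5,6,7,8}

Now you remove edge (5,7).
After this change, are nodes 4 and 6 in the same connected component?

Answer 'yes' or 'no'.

Answer: yes

Derivation:
Initial components: {0,1,2,3,4,5,6,7,8}
Removing edge (5,7): it was a bridge — component count 1 -> 2.
New components: {0,1,2,3,4,5,6,8} {7}
Are 4 and 6 in the same component? yes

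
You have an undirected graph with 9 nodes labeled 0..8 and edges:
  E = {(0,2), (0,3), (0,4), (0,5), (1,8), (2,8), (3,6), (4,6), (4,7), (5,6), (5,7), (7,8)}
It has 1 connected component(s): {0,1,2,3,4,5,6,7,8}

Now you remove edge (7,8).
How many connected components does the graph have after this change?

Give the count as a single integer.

Answer: 1

Derivation:
Initial component count: 1
Remove (7,8): not a bridge. Count unchanged: 1.
  After removal, components: {0,1,2,3,4,5,6,7,8}
New component count: 1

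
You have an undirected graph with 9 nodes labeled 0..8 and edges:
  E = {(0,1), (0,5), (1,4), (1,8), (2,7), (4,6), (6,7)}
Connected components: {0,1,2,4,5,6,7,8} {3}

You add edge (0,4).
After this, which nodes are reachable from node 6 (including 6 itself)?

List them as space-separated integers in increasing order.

Before: nodes reachable from 6: {0,1,2,4,5,6,7,8}
Adding (0,4): both endpoints already in same component. Reachability from 6 unchanged.
After: nodes reachable from 6: {0,1,2,4,5,6,7,8}

Answer: 0 1 2 4 5 6 7 8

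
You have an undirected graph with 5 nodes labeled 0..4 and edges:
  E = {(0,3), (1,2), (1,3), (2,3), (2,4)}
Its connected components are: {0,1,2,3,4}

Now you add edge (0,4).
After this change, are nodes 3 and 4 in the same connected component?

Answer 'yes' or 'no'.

Answer: yes

Derivation:
Initial components: {0,1,2,3,4}
Adding edge (0,4): both already in same component {0,1,2,3,4}. No change.
New components: {0,1,2,3,4}
Are 3 and 4 in the same component? yes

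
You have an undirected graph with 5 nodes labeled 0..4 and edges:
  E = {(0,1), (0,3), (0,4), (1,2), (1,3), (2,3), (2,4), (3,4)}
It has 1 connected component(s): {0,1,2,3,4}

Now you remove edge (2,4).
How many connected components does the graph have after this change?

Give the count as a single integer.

Answer: 1

Derivation:
Initial component count: 1
Remove (2,4): not a bridge. Count unchanged: 1.
  After removal, components: {0,1,2,3,4}
New component count: 1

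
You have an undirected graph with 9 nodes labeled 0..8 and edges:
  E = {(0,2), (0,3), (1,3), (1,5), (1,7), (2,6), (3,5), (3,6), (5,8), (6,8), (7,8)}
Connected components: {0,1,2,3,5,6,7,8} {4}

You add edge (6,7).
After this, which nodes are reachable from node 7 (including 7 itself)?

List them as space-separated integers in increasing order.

Before: nodes reachable from 7: {0,1,2,3,5,6,7,8}
Adding (6,7): both endpoints already in same component. Reachability from 7 unchanged.
After: nodes reachable from 7: {0,1,2,3,5,6,7,8}

Answer: 0 1 2 3 5 6 7 8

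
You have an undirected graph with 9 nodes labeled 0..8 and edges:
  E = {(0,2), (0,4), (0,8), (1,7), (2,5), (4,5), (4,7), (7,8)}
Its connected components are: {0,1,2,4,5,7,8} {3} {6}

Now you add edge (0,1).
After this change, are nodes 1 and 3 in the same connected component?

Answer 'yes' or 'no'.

Answer: no

Derivation:
Initial components: {0,1,2,4,5,7,8} {3} {6}
Adding edge (0,1): both already in same component {0,1,2,4,5,7,8}. No change.
New components: {0,1,2,4,5,7,8} {3} {6}
Are 1 and 3 in the same component? no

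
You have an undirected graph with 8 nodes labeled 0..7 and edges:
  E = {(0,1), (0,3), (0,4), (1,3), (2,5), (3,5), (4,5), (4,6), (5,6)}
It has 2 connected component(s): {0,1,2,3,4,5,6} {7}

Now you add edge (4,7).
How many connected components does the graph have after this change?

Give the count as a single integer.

Answer: 1

Derivation:
Initial component count: 2
Add (4,7): merges two components. Count decreases: 2 -> 1.
New component count: 1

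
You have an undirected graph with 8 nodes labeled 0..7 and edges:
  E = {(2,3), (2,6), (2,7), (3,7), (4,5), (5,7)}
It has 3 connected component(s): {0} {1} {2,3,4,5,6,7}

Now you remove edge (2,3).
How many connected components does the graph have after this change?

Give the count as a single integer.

Answer: 3

Derivation:
Initial component count: 3
Remove (2,3): not a bridge. Count unchanged: 3.
  After removal, components: {0} {1} {2,3,4,5,6,7}
New component count: 3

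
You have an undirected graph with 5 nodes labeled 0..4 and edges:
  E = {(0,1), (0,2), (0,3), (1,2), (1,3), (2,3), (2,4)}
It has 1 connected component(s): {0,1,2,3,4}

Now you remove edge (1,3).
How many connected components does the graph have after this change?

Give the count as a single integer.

Answer: 1

Derivation:
Initial component count: 1
Remove (1,3): not a bridge. Count unchanged: 1.
  After removal, components: {0,1,2,3,4}
New component count: 1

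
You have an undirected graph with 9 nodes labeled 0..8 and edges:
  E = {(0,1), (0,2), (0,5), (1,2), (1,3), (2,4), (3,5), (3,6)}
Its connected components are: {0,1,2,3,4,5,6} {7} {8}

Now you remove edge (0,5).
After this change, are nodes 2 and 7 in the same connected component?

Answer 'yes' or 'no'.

Initial components: {0,1,2,3,4,5,6} {7} {8}
Removing edge (0,5): not a bridge — component count unchanged at 3.
New components: {0,1,2,3,4,5,6} {7} {8}
Are 2 and 7 in the same component? no

Answer: no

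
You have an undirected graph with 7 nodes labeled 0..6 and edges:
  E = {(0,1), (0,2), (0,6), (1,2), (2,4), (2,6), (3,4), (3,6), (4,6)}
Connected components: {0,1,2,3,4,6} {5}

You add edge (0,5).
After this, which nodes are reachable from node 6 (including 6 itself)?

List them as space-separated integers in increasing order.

Answer: 0 1 2 3 4 5 6

Derivation:
Before: nodes reachable from 6: {0,1,2,3,4,6}
Adding (0,5): merges 6's component with another. Reachability grows.
After: nodes reachable from 6: {0,1,2,3,4,5,6}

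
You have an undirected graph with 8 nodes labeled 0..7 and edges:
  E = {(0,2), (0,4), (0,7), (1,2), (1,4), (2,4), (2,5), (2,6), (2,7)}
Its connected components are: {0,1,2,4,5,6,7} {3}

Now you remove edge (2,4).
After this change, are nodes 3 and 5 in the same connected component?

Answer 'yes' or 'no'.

Initial components: {0,1,2,4,5,6,7} {3}
Removing edge (2,4): not a bridge — component count unchanged at 2.
New components: {0,1,2,4,5,6,7} {3}
Are 3 and 5 in the same component? no

Answer: no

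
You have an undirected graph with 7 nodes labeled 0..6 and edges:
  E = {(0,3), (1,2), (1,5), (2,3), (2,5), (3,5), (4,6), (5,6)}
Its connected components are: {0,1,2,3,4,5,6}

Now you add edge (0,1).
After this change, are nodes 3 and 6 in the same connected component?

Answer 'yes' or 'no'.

Answer: yes

Derivation:
Initial components: {0,1,2,3,4,5,6}
Adding edge (0,1): both already in same component {0,1,2,3,4,5,6}. No change.
New components: {0,1,2,3,4,5,6}
Are 3 and 6 in the same component? yes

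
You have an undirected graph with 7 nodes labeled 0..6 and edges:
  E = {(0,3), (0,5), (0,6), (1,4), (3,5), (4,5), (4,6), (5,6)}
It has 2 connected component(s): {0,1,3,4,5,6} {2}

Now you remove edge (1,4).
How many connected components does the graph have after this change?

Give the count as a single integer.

Initial component count: 2
Remove (1,4): it was a bridge. Count increases: 2 -> 3.
  After removal, components: {0,3,4,5,6} {1} {2}
New component count: 3

Answer: 3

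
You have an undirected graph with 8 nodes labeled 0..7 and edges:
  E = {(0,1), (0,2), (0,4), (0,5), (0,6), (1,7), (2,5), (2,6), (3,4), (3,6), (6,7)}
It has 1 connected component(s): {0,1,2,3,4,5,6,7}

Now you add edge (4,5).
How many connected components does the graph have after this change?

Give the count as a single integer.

Answer: 1

Derivation:
Initial component count: 1
Add (4,5): endpoints already in same component. Count unchanged: 1.
New component count: 1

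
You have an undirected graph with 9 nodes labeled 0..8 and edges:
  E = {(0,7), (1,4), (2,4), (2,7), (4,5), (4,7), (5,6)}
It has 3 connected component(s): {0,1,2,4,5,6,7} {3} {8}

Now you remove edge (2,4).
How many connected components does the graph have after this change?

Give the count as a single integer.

Answer: 3

Derivation:
Initial component count: 3
Remove (2,4): not a bridge. Count unchanged: 3.
  After removal, components: {0,1,2,4,5,6,7} {3} {8}
New component count: 3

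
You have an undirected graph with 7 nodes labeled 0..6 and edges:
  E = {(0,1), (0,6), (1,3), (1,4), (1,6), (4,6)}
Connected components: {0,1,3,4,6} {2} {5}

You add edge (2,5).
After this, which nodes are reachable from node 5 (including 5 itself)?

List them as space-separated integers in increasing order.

Answer: 2 5

Derivation:
Before: nodes reachable from 5: {5}
Adding (2,5): merges 5's component with another. Reachability grows.
After: nodes reachable from 5: {2,5}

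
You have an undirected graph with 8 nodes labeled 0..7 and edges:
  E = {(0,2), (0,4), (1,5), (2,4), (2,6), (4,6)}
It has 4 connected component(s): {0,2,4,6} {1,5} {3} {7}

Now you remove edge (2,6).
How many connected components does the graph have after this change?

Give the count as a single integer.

Initial component count: 4
Remove (2,6): not a bridge. Count unchanged: 4.
  After removal, components: {0,2,4,6} {1,5} {3} {7}
New component count: 4

Answer: 4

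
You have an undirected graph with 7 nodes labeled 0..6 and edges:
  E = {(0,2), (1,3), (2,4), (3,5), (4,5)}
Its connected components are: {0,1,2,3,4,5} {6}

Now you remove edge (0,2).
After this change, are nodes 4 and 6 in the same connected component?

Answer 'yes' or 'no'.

Initial components: {0,1,2,3,4,5} {6}
Removing edge (0,2): it was a bridge — component count 2 -> 3.
New components: {0} {1,2,3,4,5} {6}
Are 4 and 6 in the same component? no

Answer: no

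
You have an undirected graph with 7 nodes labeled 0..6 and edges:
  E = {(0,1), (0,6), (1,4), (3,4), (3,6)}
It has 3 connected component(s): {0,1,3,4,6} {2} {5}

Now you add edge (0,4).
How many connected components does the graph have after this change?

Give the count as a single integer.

Answer: 3

Derivation:
Initial component count: 3
Add (0,4): endpoints already in same component. Count unchanged: 3.
New component count: 3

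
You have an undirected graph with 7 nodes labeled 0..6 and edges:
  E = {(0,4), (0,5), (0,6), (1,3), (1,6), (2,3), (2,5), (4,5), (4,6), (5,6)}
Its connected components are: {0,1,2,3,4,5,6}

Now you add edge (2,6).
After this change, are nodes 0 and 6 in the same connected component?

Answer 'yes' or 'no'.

Initial components: {0,1,2,3,4,5,6}
Adding edge (2,6): both already in same component {0,1,2,3,4,5,6}. No change.
New components: {0,1,2,3,4,5,6}
Are 0 and 6 in the same component? yes

Answer: yes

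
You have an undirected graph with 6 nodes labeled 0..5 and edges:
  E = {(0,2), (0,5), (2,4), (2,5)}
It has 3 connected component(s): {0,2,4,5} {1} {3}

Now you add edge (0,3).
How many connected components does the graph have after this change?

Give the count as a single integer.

Answer: 2

Derivation:
Initial component count: 3
Add (0,3): merges two components. Count decreases: 3 -> 2.
New component count: 2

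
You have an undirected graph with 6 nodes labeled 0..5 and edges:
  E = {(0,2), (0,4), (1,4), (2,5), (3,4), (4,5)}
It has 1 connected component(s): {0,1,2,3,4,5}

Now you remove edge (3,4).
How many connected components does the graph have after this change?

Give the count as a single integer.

Answer: 2

Derivation:
Initial component count: 1
Remove (3,4): it was a bridge. Count increases: 1 -> 2.
  After removal, components: {0,1,2,4,5} {3}
New component count: 2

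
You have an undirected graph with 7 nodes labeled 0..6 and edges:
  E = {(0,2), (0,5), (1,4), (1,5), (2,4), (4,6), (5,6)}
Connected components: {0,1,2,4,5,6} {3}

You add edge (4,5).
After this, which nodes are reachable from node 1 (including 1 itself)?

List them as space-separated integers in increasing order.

Before: nodes reachable from 1: {0,1,2,4,5,6}
Adding (4,5): both endpoints already in same component. Reachability from 1 unchanged.
After: nodes reachable from 1: {0,1,2,4,5,6}

Answer: 0 1 2 4 5 6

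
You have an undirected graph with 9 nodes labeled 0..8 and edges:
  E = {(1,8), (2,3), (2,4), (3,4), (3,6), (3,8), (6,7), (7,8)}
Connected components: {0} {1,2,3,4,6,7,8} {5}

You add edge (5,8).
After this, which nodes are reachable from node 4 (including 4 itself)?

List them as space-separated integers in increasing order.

Before: nodes reachable from 4: {1,2,3,4,6,7,8}
Adding (5,8): merges 4's component with another. Reachability grows.
After: nodes reachable from 4: {1,2,3,4,5,6,7,8}

Answer: 1 2 3 4 5 6 7 8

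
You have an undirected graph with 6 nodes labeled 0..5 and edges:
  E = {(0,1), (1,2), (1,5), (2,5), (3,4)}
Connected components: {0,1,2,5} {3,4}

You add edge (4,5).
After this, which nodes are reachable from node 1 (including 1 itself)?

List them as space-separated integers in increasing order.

Before: nodes reachable from 1: {0,1,2,5}
Adding (4,5): merges 1's component with another. Reachability grows.
After: nodes reachable from 1: {0,1,2,3,4,5}

Answer: 0 1 2 3 4 5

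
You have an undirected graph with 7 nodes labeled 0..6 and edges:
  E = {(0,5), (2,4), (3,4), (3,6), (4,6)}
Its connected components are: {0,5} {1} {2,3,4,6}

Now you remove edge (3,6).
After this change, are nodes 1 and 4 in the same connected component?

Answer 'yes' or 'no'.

Initial components: {0,5} {1} {2,3,4,6}
Removing edge (3,6): not a bridge — component count unchanged at 3.
New components: {0,5} {1} {2,3,4,6}
Are 1 and 4 in the same component? no

Answer: no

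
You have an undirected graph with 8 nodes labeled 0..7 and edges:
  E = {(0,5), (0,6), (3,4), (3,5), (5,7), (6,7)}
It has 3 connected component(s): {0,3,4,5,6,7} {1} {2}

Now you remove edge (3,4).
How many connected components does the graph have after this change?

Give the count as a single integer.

Initial component count: 3
Remove (3,4): it was a bridge. Count increases: 3 -> 4.
  After removal, components: {0,3,5,6,7} {1} {2} {4}
New component count: 4

Answer: 4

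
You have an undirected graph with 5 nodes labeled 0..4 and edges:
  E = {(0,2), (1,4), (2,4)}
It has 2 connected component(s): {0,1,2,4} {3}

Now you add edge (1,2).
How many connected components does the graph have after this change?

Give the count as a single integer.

Answer: 2

Derivation:
Initial component count: 2
Add (1,2): endpoints already in same component. Count unchanged: 2.
New component count: 2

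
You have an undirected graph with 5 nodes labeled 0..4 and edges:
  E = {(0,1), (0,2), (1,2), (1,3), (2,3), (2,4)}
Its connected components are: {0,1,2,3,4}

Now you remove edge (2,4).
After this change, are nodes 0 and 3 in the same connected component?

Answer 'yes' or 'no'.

Initial components: {0,1,2,3,4}
Removing edge (2,4): it was a bridge — component count 1 -> 2.
New components: {0,1,2,3} {4}
Are 0 and 3 in the same component? yes

Answer: yes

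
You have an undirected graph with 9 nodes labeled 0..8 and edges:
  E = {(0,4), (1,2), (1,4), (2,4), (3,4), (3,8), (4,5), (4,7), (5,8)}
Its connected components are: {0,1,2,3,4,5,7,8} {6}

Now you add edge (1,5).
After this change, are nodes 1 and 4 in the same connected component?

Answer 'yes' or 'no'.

Initial components: {0,1,2,3,4,5,7,8} {6}
Adding edge (1,5): both already in same component {0,1,2,3,4,5,7,8}. No change.
New components: {0,1,2,3,4,5,7,8} {6}
Are 1 and 4 in the same component? yes

Answer: yes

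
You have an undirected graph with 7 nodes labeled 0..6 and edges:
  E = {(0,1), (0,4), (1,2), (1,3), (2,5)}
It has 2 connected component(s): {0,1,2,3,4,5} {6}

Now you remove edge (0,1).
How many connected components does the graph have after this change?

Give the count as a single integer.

Initial component count: 2
Remove (0,1): it was a bridge. Count increases: 2 -> 3.
  After removal, components: {0,4} {1,2,3,5} {6}
New component count: 3

Answer: 3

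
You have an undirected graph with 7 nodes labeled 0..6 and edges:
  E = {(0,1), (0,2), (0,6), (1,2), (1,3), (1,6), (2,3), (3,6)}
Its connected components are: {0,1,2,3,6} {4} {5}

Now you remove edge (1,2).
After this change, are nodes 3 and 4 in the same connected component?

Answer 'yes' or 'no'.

Initial components: {0,1,2,3,6} {4} {5}
Removing edge (1,2): not a bridge — component count unchanged at 3.
New components: {0,1,2,3,6} {4} {5}
Are 3 and 4 in the same component? no

Answer: no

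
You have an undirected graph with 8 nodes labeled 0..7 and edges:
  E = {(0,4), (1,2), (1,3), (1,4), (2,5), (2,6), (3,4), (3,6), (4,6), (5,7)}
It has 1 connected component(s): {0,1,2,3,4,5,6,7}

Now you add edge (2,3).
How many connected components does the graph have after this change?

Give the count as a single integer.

Initial component count: 1
Add (2,3): endpoints already in same component. Count unchanged: 1.
New component count: 1

Answer: 1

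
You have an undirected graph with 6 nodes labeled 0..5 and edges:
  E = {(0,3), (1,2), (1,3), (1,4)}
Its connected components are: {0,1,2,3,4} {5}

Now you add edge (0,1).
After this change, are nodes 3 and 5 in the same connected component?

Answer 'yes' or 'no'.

Initial components: {0,1,2,3,4} {5}
Adding edge (0,1): both already in same component {0,1,2,3,4}. No change.
New components: {0,1,2,3,4} {5}
Are 3 and 5 in the same component? no

Answer: no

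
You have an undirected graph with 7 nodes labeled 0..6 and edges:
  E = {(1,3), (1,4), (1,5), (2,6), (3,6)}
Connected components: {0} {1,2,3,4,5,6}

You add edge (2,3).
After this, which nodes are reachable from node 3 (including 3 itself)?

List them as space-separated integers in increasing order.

Before: nodes reachable from 3: {1,2,3,4,5,6}
Adding (2,3): both endpoints already in same component. Reachability from 3 unchanged.
After: nodes reachable from 3: {1,2,3,4,5,6}

Answer: 1 2 3 4 5 6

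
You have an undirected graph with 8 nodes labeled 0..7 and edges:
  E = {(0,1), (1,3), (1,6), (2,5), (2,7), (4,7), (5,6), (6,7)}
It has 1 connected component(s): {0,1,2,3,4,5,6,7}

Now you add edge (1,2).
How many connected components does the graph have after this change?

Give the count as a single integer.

Answer: 1

Derivation:
Initial component count: 1
Add (1,2): endpoints already in same component. Count unchanged: 1.
New component count: 1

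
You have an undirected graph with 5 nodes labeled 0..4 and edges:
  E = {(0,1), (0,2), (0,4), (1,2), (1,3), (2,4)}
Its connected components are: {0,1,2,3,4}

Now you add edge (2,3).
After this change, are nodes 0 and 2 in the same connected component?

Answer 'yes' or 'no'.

Answer: yes

Derivation:
Initial components: {0,1,2,3,4}
Adding edge (2,3): both already in same component {0,1,2,3,4}. No change.
New components: {0,1,2,3,4}
Are 0 and 2 in the same component? yes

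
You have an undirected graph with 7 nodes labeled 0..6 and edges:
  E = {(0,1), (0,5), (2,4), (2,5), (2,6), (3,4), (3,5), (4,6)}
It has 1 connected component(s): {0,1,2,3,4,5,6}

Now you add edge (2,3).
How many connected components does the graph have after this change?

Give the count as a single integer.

Answer: 1

Derivation:
Initial component count: 1
Add (2,3): endpoints already in same component. Count unchanged: 1.
New component count: 1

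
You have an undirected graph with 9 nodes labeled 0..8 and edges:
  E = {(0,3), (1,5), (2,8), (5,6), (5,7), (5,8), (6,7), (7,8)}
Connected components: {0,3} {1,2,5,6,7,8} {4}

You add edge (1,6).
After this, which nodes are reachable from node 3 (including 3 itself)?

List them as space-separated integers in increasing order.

Answer: 0 3

Derivation:
Before: nodes reachable from 3: {0,3}
Adding (1,6): both endpoints already in same component. Reachability from 3 unchanged.
After: nodes reachable from 3: {0,3}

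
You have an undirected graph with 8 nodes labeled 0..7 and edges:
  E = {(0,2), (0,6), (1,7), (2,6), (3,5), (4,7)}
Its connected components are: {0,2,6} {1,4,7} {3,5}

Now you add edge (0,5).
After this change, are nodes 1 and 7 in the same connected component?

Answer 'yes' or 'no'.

Answer: yes

Derivation:
Initial components: {0,2,6} {1,4,7} {3,5}
Adding edge (0,5): merges {0,2,6} and {3,5}.
New components: {0,2,3,5,6} {1,4,7}
Are 1 and 7 in the same component? yes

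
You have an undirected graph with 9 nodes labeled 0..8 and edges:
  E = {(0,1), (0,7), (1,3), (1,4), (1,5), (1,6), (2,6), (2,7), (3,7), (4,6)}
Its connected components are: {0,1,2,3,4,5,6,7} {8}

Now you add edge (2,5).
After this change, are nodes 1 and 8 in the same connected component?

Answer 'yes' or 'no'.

Initial components: {0,1,2,3,4,5,6,7} {8}
Adding edge (2,5): both already in same component {0,1,2,3,4,5,6,7}. No change.
New components: {0,1,2,3,4,5,6,7} {8}
Are 1 and 8 in the same component? no

Answer: no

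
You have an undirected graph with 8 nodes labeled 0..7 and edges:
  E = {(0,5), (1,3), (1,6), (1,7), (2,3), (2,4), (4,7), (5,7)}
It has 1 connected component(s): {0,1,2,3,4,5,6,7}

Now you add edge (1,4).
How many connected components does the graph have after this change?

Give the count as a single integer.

Initial component count: 1
Add (1,4): endpoints already in same component. Count unchanged: 1.
New component count: 1

Answer: 1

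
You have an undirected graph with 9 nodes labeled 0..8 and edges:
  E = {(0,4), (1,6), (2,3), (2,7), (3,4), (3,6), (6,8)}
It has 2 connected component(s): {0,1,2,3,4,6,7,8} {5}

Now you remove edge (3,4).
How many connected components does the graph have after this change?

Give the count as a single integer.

Initial component count: 2
Remove (3,4): it was a bridge. Count increases: 2 -> 3.
  After removal, components: {0,4} {1,2,3,6,7,8} {5}
New component count: 3

Answer: 3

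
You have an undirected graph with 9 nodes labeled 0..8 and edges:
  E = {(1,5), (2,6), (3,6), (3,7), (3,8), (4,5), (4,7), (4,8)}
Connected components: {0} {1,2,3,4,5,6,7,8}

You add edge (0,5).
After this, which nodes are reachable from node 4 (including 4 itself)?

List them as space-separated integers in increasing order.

Before: nodes reachable from 4: {1,2,3,4,5,6,7,8}
Adding (0,5): merges 4's component with another. Reachability grows.
After: nodes reachable from 4: {0,1,2,3,4,5,6,7,8}

Answer: 0 1 2 3 4 5 6 7 8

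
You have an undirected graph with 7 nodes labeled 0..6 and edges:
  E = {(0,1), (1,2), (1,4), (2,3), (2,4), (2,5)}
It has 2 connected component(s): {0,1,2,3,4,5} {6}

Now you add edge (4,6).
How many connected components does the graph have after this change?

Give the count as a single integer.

Answer: 1

Derivation:
Initial component count: 2
Add (4,6): merges two components. Count decreases: 2 -> 1.
New component count: 1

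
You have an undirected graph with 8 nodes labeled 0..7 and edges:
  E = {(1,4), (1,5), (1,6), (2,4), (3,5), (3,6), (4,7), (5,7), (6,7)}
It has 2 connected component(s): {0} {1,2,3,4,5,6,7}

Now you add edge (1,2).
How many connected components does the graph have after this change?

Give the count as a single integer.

Answer: 2

Derivation:
Initial component count: 2
Add (1,2): endpoints already in same component. Count unchanged: 2.
New component count: 2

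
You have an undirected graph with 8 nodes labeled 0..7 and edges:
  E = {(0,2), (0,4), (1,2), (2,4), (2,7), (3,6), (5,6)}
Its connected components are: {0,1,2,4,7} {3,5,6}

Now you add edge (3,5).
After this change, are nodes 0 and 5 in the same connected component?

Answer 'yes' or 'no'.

Initial components: {0,1,2,4,7} {3,5,6}
Adding edge (3,5): both already in same component {3,5,6}. No change.
New components: {0,1,2,4,7} {3,5,6}
Are 0 and 5 in the same component? no

Answer: no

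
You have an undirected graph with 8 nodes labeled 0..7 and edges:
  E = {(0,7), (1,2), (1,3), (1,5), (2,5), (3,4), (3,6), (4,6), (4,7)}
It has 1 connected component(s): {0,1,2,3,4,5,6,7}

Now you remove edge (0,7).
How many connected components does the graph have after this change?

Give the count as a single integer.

Initial component count: 1
Remove (0,7): it was a bridge. Count increases: 1 -> 2.
  After removal, components: {0} {1,2,3,4,5,6,7}
New component count: 2

Answer: 2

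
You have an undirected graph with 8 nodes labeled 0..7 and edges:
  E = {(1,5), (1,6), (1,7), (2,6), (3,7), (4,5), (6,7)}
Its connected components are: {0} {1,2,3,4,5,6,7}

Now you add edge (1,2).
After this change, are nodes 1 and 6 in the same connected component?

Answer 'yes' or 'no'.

Answer: yes

Derivation:
Initial components: {0} {1,2,3,4,5,6,7}
Adding edge (1,2): both already in same component {1,2,3,4,5,6,7}. No change.
New components: {0} {1,2,3,4,5,6,7}
Are 1 and 6 in the same component? yes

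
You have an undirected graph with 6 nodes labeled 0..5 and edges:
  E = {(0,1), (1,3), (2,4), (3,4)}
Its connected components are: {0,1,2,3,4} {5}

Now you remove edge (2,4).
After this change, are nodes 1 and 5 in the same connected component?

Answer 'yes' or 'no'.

Answer: no

Derivation:
Initial components: {0,1,2,3,4} {5}
Removing edge (2,4): it was a bridge — component count 2 -> 3.
New components: {0,1,3,4} {2} {5}
Are 1 and 5 in the same component? no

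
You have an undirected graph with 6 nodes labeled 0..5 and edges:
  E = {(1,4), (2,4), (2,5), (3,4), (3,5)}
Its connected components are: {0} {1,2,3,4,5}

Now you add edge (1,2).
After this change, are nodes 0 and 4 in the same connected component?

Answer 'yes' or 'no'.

Answer: no

Derivation:
Initial components: {0} {1,2,3,4,5}
Adding edge (1,2): both already in same component {1,2,3,4,5}. No change.
New components: {0} {1,2,3,4,5}
Are 0 and 4 in the same component? no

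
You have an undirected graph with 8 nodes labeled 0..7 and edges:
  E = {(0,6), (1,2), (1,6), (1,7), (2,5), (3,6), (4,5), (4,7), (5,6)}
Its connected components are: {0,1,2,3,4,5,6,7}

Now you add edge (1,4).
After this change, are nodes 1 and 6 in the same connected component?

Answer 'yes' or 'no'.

Answer: yes

Derivation:
Initial components: {0,1,2,3,4,5,6,7}
Adding edge (1,4): both already in same component {0,1,2,3,4,5,6,7}. No change.
New components: {0,1,2,3,4,5,6,7}
Are 1 and 6 in the same component? yes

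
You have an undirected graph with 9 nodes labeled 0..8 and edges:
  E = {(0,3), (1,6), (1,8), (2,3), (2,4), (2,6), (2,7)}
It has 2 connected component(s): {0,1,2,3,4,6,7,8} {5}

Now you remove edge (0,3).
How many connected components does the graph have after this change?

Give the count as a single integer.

Initial component count: 2
Remove (0,3): it was a bridge. Count increases: 2 -> 3.
  After removal, components: {0} {1,2,3,4,6,7,8} {5}
New component count: 3

Answer: 3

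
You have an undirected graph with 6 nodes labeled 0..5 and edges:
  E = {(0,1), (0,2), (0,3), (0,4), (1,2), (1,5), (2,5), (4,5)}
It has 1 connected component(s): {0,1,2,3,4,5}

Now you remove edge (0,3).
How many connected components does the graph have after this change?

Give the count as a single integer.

Answer: 2

Derivation:
Initial component count: 1
Remove (0,3): it was a bridge. Count increases: 1 -> 2.
  After removal, components: {0,1,2,4,5} {3}
New component count: 2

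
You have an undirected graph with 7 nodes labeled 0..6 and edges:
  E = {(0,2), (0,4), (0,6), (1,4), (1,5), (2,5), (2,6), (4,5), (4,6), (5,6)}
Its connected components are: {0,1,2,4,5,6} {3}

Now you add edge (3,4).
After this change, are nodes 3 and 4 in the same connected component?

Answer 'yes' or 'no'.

Answer: yes

Derivation:
Initial components: {0,1,2,4,5,6} {3}
Adding edge (3,4): merges {3} and {0,1,2,4,5,6}.
New components: {0,1,2,3,4,5,6}
Are 3 and 4 in the same component? yes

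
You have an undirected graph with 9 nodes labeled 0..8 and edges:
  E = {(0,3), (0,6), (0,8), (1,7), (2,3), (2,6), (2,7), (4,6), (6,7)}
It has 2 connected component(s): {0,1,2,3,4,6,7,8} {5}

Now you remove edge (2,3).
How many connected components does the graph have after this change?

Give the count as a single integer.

Initial component count: 2
Remove (2,3): not a bridge. Count unchanged: 2.
  After removal, components: {0,1,2,3,4,6,7,8} {5}
New component count: 2

Answer: 2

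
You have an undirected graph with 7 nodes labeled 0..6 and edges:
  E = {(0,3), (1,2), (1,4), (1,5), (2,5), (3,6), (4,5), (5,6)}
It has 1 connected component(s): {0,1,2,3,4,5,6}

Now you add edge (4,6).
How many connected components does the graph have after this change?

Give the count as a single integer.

Answer: 1

Derivation:
Initial component count: 1
Add (4,6): endpoints already in same component. Count unchanged: 1.
New component count: 1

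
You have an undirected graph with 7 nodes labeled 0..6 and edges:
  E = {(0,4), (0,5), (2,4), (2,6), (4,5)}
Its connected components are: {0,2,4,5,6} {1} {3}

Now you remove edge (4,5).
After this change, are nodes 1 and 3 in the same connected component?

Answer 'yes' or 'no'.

Answer: no

Derivation:
Initial components: {0,2,4,5,6} {1} {3}
Removing edge (4,5): not a bridge — component count unchanged at 3.
New components: {0,2,4,5,6} {1} {3}
Are 1 and 3 in the same component? no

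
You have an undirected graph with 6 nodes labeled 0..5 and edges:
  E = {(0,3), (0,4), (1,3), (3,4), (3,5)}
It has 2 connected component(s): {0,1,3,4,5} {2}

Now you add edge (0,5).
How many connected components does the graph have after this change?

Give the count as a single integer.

Answer: 2

Derivation:
Initial component count: 2
Add (0,5): endpoints already in same component. Count unchanged: 2.
New component count: 2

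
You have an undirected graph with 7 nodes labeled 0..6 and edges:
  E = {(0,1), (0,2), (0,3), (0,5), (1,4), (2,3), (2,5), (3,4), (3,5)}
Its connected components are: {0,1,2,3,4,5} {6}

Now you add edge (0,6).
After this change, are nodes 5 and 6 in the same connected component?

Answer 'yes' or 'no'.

Answer: yes

Derivation:
Initial components: {0,1,2,3,4,5} {6}
Adding edge (0,6): merges {0,1,2,3,4,5} and {6}.
New components: {0,1,2,3,4,5,6}
Are 5 and 6 in the same component? yes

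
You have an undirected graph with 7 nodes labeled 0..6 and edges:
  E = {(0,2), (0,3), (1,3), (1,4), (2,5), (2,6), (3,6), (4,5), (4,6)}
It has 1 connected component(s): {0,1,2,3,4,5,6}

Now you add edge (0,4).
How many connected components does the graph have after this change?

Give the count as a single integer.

Initial component count: 1
Add (0,4): endpoints already in same component. Count unchanged: 1.
New component count: 1

Answer: 1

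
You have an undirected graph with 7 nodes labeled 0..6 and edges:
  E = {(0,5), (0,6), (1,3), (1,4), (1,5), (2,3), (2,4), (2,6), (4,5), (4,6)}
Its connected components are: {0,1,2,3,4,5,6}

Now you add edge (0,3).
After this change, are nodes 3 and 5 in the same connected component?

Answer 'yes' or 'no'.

Initial components: {0,1,2,3,4,5,6}
Adding edge (0,3): both already in same component {0,1,2,3,4,5,6}. No change.
New components: {0,1,2,3,4,5,6}
Are 3 and 5 in the same component? yes

Answer: yes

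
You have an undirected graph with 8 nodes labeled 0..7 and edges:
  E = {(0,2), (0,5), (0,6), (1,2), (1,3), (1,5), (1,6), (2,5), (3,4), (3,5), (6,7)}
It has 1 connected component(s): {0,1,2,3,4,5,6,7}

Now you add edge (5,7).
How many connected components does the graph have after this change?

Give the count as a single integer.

Answer: 1

Derivation:
Initial component count: 1
Add (5,7): endpoints already in same component. Count unchanged: 1.
New component count: 1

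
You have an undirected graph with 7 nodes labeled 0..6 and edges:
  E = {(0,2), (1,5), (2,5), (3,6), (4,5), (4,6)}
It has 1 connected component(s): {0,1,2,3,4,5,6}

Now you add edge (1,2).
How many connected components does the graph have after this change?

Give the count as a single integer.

Initial component count: 1
Add (1,2): endpoints already in same component. Count unchanged: 1.
New component count: 1

Answer: 1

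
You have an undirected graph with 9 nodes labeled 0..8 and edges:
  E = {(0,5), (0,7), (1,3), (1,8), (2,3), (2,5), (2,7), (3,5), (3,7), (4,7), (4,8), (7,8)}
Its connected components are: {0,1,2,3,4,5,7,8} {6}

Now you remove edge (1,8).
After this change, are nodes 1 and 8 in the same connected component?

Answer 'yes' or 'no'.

Answer: yes

Derivation:
Initial components: {0,1,2,3,4,5,7,8} {6}
Removing edge (1,8): not a bridge — component count unchanged at 2.
New components: {0,1,2,3,4,5,7,8} {6}
Are 1 and 8 in the same component? yes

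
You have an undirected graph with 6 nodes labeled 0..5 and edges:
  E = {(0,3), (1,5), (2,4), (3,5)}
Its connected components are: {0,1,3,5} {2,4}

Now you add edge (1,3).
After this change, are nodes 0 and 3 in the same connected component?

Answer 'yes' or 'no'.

Answer: yes

Derivation:
Initial components: {0,1,3,5} {2,4}
Adding edge (1,3): both already in same component {0,1,3,5}. No change.
New components: {0,1,3,5} {2,4}
Are 0 and 3 in the same component? yes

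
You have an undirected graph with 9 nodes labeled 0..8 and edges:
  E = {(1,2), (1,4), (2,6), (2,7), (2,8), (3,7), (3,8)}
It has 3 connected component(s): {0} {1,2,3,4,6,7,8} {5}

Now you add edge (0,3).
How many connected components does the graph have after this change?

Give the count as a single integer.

Initial component count: 3
Add (0,3): merges two components. Count decreases: 3 -> 2.
New component count: 2

Answer: 2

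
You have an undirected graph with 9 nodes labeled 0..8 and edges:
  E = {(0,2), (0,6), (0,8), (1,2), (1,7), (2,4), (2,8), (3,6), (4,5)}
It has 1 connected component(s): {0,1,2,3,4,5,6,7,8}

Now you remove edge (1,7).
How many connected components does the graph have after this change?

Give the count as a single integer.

Answer: 2

Derivation:
Initial component count: 1
Remove (1,7): it was a bridge. Count increases: 1 -> 2.
  After removal, components: {0,1,2,3,4,5,6,8} {7}
New component count: 2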